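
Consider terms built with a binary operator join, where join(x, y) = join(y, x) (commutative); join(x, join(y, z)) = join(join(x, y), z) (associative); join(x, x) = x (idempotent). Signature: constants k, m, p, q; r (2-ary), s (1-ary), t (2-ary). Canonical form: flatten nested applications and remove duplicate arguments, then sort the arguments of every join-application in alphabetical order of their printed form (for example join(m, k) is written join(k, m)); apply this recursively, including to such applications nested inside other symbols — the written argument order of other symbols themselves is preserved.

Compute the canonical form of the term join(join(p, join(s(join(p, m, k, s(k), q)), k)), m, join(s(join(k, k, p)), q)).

Flatten:  join(p, s(join(p, m, k, s(k), q)), k, m, s(join(k, k, p)), q)
Canonicalize subterm:  s(join(p, m, k, s(k), q))  →  s(join(k, m, p, q, s(k)))
Canonicalize subterm:  s(join(k, k, p))  →  s(join(k, p))
Sort arguments:  join(k, m, p, q, s(join(k, m, p, q, s(k))), s(join(k, p)))

Answer: join(k, m, p, q, s(join(k, m, p, q, s(k))), s(join(k, p)))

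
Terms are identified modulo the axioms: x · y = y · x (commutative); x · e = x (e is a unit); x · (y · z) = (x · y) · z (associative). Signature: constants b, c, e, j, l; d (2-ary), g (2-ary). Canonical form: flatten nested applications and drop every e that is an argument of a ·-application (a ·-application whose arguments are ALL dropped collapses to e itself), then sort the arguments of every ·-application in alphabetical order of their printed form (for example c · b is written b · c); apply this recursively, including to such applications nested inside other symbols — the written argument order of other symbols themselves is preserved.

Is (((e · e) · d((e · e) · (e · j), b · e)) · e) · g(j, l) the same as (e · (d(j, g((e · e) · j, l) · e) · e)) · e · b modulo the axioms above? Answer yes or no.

Left:  (((e · e) · d((e · e) · (e · j), b · e)) · e) · g(j, l)
  Merge nested applications:  e · e · d((e · e) · (e · j), b · e) · e · g(j, l)
  Inside:  d((e · e) · (e · j), b · e)  →  d(j, b)
  Unit:  drop e (×3)
  Order the arguments:  d(j, b) · g(j, l)
Right:  (e · (d(j, g((e · e) · j, l) · e) · e)) · e · b
  Un-nest:  e · d(j, g((e · e) · j, l) · e) · e · e · b
  Canonicalize subterm:  d(j, g((e · e) · j, l) · e)  →  d(j, g(j, l))
  Drop the unit:  drop e (×3)
  Order the arguments:  b · d(j, g(j, l))

Answer: no — d(j, b) · g(j, l) vs b · d(j, g(j, l))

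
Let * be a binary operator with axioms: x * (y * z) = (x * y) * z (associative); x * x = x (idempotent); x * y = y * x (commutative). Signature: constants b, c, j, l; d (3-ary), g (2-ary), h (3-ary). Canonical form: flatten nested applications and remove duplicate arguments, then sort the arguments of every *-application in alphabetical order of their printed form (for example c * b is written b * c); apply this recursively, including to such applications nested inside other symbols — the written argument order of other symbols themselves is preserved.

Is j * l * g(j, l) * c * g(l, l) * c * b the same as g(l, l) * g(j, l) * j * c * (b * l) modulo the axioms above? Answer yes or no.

Left:  j * l * g(j, l) * c * g(l, l) * c * b
  Drop duplicates:  drop duplicate c
  Order the arguments:  b * c * g(j, l) * g(l, l) * j * l
Right:  g(l, l) * g(j, l) * j * c * (b * l)
  Merge nested applications:  g(l, l) * g(j, l) * j * c * b * l
  Order the arguments:  b * c * g(j, l) * g(l, l) * j * l

Answer: yes — both canonical forms are b * c * g(j, l) * g(l, l) * j * l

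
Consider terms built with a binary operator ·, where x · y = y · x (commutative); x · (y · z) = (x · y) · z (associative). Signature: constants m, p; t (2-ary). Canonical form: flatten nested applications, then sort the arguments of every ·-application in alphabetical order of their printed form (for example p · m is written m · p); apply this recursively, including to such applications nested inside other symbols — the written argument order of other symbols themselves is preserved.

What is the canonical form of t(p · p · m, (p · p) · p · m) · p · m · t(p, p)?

Simplify inside:  t(p · p · m, (p · p) · p · m)  →  t(m · p · p, m · p · p · p)
Sort arguments:  m · p · t(m · p · p, m · p · p · p) · t(p, p)

Answer: m · p · t(m · p · p, m · p · p · p) · t(p, p)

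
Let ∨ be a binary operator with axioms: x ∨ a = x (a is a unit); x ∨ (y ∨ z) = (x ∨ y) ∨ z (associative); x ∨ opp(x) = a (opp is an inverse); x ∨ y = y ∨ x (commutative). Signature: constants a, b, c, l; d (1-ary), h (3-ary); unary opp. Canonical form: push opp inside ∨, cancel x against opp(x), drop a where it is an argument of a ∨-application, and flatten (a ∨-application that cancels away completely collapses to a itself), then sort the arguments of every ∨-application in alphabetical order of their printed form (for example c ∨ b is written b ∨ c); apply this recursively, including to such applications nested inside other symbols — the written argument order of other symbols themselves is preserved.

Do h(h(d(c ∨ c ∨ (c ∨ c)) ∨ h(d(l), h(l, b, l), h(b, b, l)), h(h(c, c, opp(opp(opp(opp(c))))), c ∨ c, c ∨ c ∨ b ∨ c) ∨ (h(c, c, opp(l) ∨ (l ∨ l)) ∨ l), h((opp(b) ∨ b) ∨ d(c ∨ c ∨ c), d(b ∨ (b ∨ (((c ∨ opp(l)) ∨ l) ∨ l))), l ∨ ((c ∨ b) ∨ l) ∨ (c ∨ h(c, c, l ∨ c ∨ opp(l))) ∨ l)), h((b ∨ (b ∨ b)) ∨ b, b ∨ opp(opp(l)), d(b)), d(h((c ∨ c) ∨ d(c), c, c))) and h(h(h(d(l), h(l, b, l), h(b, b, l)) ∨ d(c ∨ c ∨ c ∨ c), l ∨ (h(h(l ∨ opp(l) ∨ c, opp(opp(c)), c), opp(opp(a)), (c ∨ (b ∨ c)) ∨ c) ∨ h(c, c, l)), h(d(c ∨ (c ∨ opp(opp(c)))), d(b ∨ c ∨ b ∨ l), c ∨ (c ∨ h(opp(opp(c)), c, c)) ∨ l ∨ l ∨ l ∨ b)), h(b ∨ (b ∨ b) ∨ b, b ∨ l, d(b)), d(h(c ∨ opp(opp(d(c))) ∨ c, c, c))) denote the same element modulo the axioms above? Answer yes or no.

Left:  h(h(d(c ∨ c ∨ (c ∨ c)) ∨ h(d(l), h(l, b, l), h(b, b, l)), h(h(c, c, opp(opp(opp(opp(c))))), c ∨ c, c ∨ c ∨ b ∨ c) ∨ (h(c, c, opp(l) ∨ (l ∨ l)) ∨ l), h((opp(b) ∨ b) ∨ d(c ∨ c ∨ c), d(b ∨ (b ∨ (((c ∨ opp(l)) ∨ l) ∨ l))), l ∨ ((c ∨ b) ∨ l) ∨ (c ∨ h(c, c, l ∨ c ∨ opp(l))) ∨ l)), h((b ∨ (b ∨ b)) ∨ b, b ∨ opp(opp(l)), d(b)), d(h((c ∨ c) ∨ d(c), c, c)))
  Work inside:  h(h(c, c, opp(opp(opp(opp(c))))), c ∨ c, c ∨ c ∨ b ∨ c) ∨ (h(c, c, opp(l) ∨ (l ∨ l)) ∨ l)
  Push opp inside:  distribute opp over ∨ and collapse double opp
  Collect terms:  h(h(c, c, c), c ∨ c, b ∨ c ∨ c ∨ c) ∨ h(c, c, l) ∨ l
  Sort arguments:  h(c, c, l) ∨ h(h(c, c, c), c ∨ c, b ∨ c ∨ c ∨ c) ∨ l
  Reassemble:  h(h(d(c ∨ c ∨ c ∨ c) ∨ h(d(l), h(l, b, l), h(b, b, l)), h(c, c, l) ∨ h(h(c, c, c), c ∨ c, b ∨ c ∨ c ∨ c) ∨ l, h(d(c ∨ c ∨ c), d(b ∨ b ∨ c ∨ l), b ∨ c ∨ c ∨ h(c, c, c) ∨ l ∨ l ∨ l)), h(b ∨ b ∨ b ∨ b, b ∨ l, d(b)), d(h(c ∨ c ∨ d(c), c, c)))
Right:  h(h(h(d(l), h(l, b, l), h(b, b, l)) ∨ d(c ∨ c ∨ c ∨ c), l ∨ (h(h(l ∨ opp(l) ∨ c, opp(opp(c)), c), opp(opp(a)), (c ∨ (b ∨ c)) ∨ c) ∨ h(c, c, l)), h(d(c ∨ (c ∨ opp(opp(c)))), d(b ∨ c ∨ b ∨ l), c ∨ (c ∨ h(opp(opp(c)), c, c)) ∨ l ∨ l ∨ l ∨ b)), h(b ∨ (b ∨ b) ∨ b, b ∨ l, d(b)), d(h(c ∨ opp(opp(d(c))) ∨ c, c, c)))
  Work inside:  l ∨ (h(h(l ∨ opp(l) ∨ c, opp(opp(c)), c), opp(opp(a)), (c ∨ (b ∨ c)) ∨ c) ∨ h(c, c, l))
  Push opp inside:  distribute opp over ∨ and collapse double opp
  Collect terms:  l ∨ h(h(c, c, c), a, b ∨ c ∨ c ∨ c) ∨ h(c, c, l)
  Sort:  h(c, c, l) ∨ h(h(c, c, c), a, b ∨ c ∨ c ∨ c) ∨ l
  Rebuild:  h(h(d(c ∨ c ∨ c ∨ c) ∨ h(d(l), h(l, b, l), h(b, b, l)), h(c, c, l) ∨ h(h(c, c, c), a, b ∨ c ∨ c ∨ c) ∨ l, h(d(c ∨ c ∨ c), d(b ∨ b ∨ c ∨ l), b ∨ c ∨ c ∨ h(c, c, c) ∨ l ∨ l ∨ l)), h(b ∨ b ∨ b ∨ b, b ∨ l, d(b)), d(h(c ∨ c ∨ d(c), c, c)))

Answer: no — h(h(d(c ∨ c ∨ c ∨ c) ∨ h(d(l), h(l, b, l), h(b, b, l)), h(c, c, l) ∨ h(h(c, c, c), c ∨ c, b ∨ c ∨ c ∨ c) ∨ l, h(d(c ∨ c ∨ c), d(b ∨ b ∨ c ∨ l), b ∨ c ∨ c ∨ h(c, c, c) ∨ l ∨ l ∨ l)), h(b ∨ b ∨ b ∨ b, b ∨ l, d(b)), d(h(c ∨ c ∨ d(c), c, c))) vs h(h(d(c ∨ c ∨ c ∨ c) ∨ h(d(l), h(l, b, l), h(b, b, l)), h(c, c, l) ∨ h(h(c, c, c), a, b ∨ c ∨ c ∨ c) ∨ l, h(d(c ∨ c ∨ c), d(b ∨ b ∨ c ∨ l), b ∨ c ∨ c ∨ h(c, c, c) ∨ l ∨ l ∨ l)), h(b ∨ b ∨ b ∨ b, b ∨ l, d(b)), d(h(c ∨ c ∨ d(c), c, c)))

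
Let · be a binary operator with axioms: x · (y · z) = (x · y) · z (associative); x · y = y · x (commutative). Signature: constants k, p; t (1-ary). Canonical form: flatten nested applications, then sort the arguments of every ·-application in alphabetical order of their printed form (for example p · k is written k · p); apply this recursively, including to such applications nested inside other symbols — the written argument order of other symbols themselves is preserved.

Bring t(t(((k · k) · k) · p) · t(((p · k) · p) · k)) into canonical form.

Focus inside:  t(((k · k) · k) · p) · t(((p · k) · p) · k)
Simplify inside:  t(((k · k) · k) · p)  →  t(k · k · k · p)
Inside:  t(((p · k) · p) · k)  →  t(k · k · p · p)
Sort:  t(k · k · k · p) · t(k · k · p · p)
Put back:  t(t(k · k · k · p) · t(k · k · p · p))

Answer: t(t(k · k · k · p) · t(k · k · p · p))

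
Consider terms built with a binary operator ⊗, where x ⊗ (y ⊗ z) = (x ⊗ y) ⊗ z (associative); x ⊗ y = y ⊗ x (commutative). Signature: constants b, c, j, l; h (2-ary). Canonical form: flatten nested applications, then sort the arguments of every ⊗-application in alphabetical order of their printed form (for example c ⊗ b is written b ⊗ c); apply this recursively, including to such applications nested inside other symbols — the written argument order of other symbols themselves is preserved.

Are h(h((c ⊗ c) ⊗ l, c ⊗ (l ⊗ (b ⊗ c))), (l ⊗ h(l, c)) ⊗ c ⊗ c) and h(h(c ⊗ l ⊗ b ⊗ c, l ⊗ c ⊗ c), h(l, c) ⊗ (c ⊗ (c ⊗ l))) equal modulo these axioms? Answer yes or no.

Answer: no — h(h(c ⊗ c ⊗ l, b ⊗ c ⊗ c ⊗ l), c ⊗ c ⊗ h(l, c) ⊗ l) vs h(h(b ⊗ c ⊗ c ⊗ l, c ⊗ c ⊗ l), c ⊗ c ⊗ h(l, c) ⊗ l)

Derivation:
Left:  h(h((c ⊗ c) ⊗ l, c ⊗ (l ⊗ (b ⊗ c))), (l ⊗ h(l, c)) ⊗ c ⊗ c)
  Descend into:  (l ⊗ h(l, c)) ⊗ c ⊗ c
  Un-nest:  l ⊗ h(l, c) ⊗ c ⊗ c
  Order the arguments:  c ⊗ c ⊗ h(l, c) ⊗ l
  Reassemble:  h(h(c ⊗ c ⊗ l, b ⊗ c ⊗ c ⊗ l), c ⊗ c ⊗ h(l, c) ⊗ l)
Right:  h(h(c ⊗ l ⊗ b ⊗ c, l ⊗ c ⊗ c), h(l, c) ⊗ (c ⊗ (c ⊗ l)))
  Focus inside:  h(l, c) ⊗ (c ⊗ (c ⊗ l))
  Un-nest:  h(l, c) ⊗ c ⊗ c ⊗ l
  Sort arguments:  c ⊗ c ⊗ h(l, c) ⊗ l
  Rebuild:  h(h(b ⊗ c ⊗ c ⊗ l, c ⊗ c ⊗ l), c ⊗ c ⊗ h(l, c) ⊗ l)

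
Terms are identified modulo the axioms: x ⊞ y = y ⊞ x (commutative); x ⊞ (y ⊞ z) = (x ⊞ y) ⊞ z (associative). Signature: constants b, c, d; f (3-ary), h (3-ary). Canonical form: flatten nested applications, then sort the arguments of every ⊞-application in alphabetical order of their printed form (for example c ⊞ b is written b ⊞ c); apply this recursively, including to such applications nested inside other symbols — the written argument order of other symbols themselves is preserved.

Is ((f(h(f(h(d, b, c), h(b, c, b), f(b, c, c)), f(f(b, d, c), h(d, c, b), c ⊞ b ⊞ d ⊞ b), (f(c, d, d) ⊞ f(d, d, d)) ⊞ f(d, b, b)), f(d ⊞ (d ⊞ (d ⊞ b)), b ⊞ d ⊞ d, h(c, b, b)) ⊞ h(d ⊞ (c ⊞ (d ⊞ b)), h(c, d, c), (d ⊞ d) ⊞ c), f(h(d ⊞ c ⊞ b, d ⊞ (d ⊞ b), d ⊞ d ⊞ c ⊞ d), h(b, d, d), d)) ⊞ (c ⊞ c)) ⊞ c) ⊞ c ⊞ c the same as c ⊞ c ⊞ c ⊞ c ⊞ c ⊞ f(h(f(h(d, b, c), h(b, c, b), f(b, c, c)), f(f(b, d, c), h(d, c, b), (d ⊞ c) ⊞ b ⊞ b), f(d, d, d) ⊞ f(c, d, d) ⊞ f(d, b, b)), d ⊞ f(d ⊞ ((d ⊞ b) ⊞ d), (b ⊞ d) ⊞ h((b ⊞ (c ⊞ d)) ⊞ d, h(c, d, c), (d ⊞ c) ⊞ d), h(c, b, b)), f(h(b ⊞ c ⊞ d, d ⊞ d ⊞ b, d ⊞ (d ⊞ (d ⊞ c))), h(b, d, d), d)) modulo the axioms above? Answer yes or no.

Answer: no — c ⊞ c ⊞ c ⊞ c ⊞ c ⊞ f(h(f(h(d, b, c), h(b, c, b), f(b, c, c)), f(f(b, d, c), h(d, c, b), b ⊞ b ⊞ c ⊞ d), f(c, d, d) ⊞ f(d, b, b) ⊞ f(d, d, d)), f(b ⊞ d ⊞ d ⊞ d, b ⊞ d ⊞ d, h(c, b, b)) ⊞ h(b ⊞ c ⊞ d ⊞ d, h(c, d, c), c ⊞ d ⊞ d), f(h(b ⊞ c ⊞ d, b ⊞ d ⊞ d, c ⊞ d ⊞ d ⊞ d), h(b, d, d), d)) vs c ⊞ c ⊞ c ⊞ c ⊞ c ⊞ f(h(f(h(d, b, c), h(b, c, b), f(b, c, c)), f(f(b, d, c), h(d, c, b), b ⊞ b ⊞ c ⊞ d), f(c, d, d) ⊞ f(d, b, b) ⊞ f(d, d, d)), d ⊞ f(b ⊞ d ⊞ d ⊞ d, b ⊞ d ⊞ h(b ⊞ c ⊞ d ⊞ d, h(c, d, c), c ⊞ d ⊞ d), h(c, b, b)), f(h(b ⊞ c ⊞ d, b ⊞ d ⊞ d, c ⊞ d ⊞ d ⊞ d), h(b, d, d), d))

Derivation:
Left:  ((f(h(f(h(d, b, c), h(b, c, b), f(b, c, c)), f(f(b, d, c), h(d, c, b), c ⊞ b ⊞ d ⊞ b), (f(c, d, d) ⊞ f(d, d, d)) ⊞ f(d, b, b)), f(d ⊞ (d ⊞ (d ⊞ b)), b ⊞ d ⊞ d, h(c, b, b)) ⊞ h(d ⊞ (c ⊞ (d ⊞ b)), h(c, d, c), (d ⊞ d) ⊞ c), f(h(d ⊞ c ⊞ b, d ⊞ (d ⊞ b), d ⊞ d ⊞ c ⊞ d), h(b, d, d), d)) ⊞ (c ⊞ c)) ⊞ c) ⊞ c ⊞ c
  Un-nest:  f(h(f(h(d, b, c), h(b, c, b), f(b, c, c)), f(f(b, d, c), h(d, c, b), c ⊞ b ⊞ d ⊞ b), (f(c, d, d) ⊞ f(d, d, d)) ⊞ f(d, b, b)), f(d ⊞ (d ⊞ (d ⊞ b)), b ⊞ d ⊞ d, h(c, b, b)) ⊞ h(d ⊞ (c ⊞ (d ⊞ b)), h(c, d, c), (d ⊞ d) ⊞ c), f(h(d ⊞ c ⊞ b, d ⊞ (d ⊞ b), d ⊞ d ⊞ c ⊞ d), h(b, d, d), d)) ⊞ c ⊞ c ⊞ c ⊞ c ⊞ c
  Inside:  f(h(f(h(d, b, c), h(b, c, b), f(b, c, c)), f(f(b, d, c), h(d, c, b), c ⊞ b ⊞ d ⊞ b), (f(c, d, d) ⊞ f(d, d, d)) ⊞ f(d, b, b)), f(d ⊞ (d ⊞ (d ⊞ b)), b ⊞ d ⊞ d, h(c, b, b)) ⊞ h(d ⊞ (c ⊞ (d ⊞ b)), h(c, d, c), (d ⊞ d) ⊞ c), f(h(d ⊞ c ⊞ b, d ⊞ (d ⊞ b), d ⊞ d ⊞ c ⊞ d), h(b, d, d), d))  →  f(h(f(h(d, b, c), h(b, c, b), f(b, c, c)), f(f(b, d, c), h(d, c, b), b ⊞ b ⊞ c ⊞ d), f(c, d, d) ⊞ f(d, b, b) ⊞ f(d, d, d)), f(b ⊞ d ⊞ d ⊞ d, b ⊞ d ⊞ d, h(c, b, b)) ⊞ h(b ⊞ c ⊞ d ⊞ d, h(c, d, c), c ⊞ d ⊞ d), f(h(b ⊞ c ⊞ d, b ⊞ d ⊞ d, c ⊞ d ⊞ d ⊞ d), h(b, d, d), d))
  Sort:  c ⊞ c ⊞ c ⊞ c ⊞ c ⊞ f(h(f(h(d, b, c), h(b, c, b), f(b, c, c)), f(f(b, d, c), h(d, c, b), b ⊞ b ⊞ c ⊞ d), f(c, d, d) ⊞ f(d, b, b) ⊞ f(d, d, d)), f(b ⊞ d ⊞ d ⊞ d, b ⊞ d ⊞ d, h(c, b, b)) ⊞ h(b ⊞ c ⊞ d ⊞ d, h(c, d, c), c ⊞ d ⊞ d), f(h(b ⊞ c ⊞ d, b ⊞ d ⊞ d, c ⊞ d ⊞ d ⊞ d), h(b, d, d), d))
Right:  c ⊞ c ⊞ c ⊞ c ⊞ c ⊞ f(h(f(h(d, b, c), h(b, c, b), f(b, c, c)), f(f(b, d, c), h(d, c, b), (d ⊞ c) ⊞ b ⊞ b), f(d, d, d) ⊞ f(c, d, d) ⊞ f(d, b, b)), d ⊞ f(d ⊞ ((d ⊞ b) ⊞ d), (b ⊞ d) ⊞ h((b ⊞ (c ⊞ d)) ⊞ d, h(c, d, c), (d ⊞ c) ⊞ d), h(c, b, b)), f(h(b ⊞ c ⊞ d, d ⊞ d ⊞ b, d ⊞ (d ⊞ (d ⊞ c))), h(b, d, d), d))
  Inside:  f(h(f(h(d, b, c), h(b, c, b), f(b, c, c)), f(f(b, d, c), h(d, c, b), (d ⊞ c) ⊞ b ⊞ b), f(d, d, d) ⊞ f(c, d, d) ⊞ f(d, b, b)), d ⊞ f(d ⊞ ((d ⊞ b) ⊞ d), (b ⊞ d) ⊞ h((b ⊞ (c ⊞ d)) ⊞ d, h(c, d, c), (d ⊞ c) ⊞ d), h(c, b, b)), f(h(b ⊞ c ⊞ d, d ⊞ d ⊞ b, d ⊞ (d ⊞ (d ⊞ c))), h(b, d, d), d))  →  f(h(f(h(d, b, c), h(b, c, b), f(b, c, c)), f(f(b, d, c), h(d, c, b), b ⊞ b ⊞ c ⊞ d), f(c, d, d) ⊞ f(d, b, b) ⊞ f(d, d, d)), d ⊞ f(b ⊞ d ⊞ d ⊞ d, b ⊞ d ⊞ h(b ⊞ c ⊞ d ⊞ d, h(c, d, c), c ⊞ d ⊞ d), h(c, b, b)), f(h(b ⊞ c ⊞ d, b ⊞ d ⊞ d, c ⊞ d ⊞ d ⊞ d), h(b, d, d), d))
  Order the arguments:  c ⊞ c ⊞ c ⊞ c ⊞ c ⊞ f(h(f(h(d, b, c), h(b, c, b), f(b, c, c)), f(f(b, d, c), h(d, c, b), b ⊞ b ⊞ c ⊞ d), f(c, d, d) ⊞ f(d, b, b) ⊞ f(d, d, d)), d ⊞ f(b ⊞ d ⊞ d ⊞ d, b ⊞ d ⊞ h(b ⊞ c ⊞ d ⊞ d, h(c, d, c), c ⊞ d ⊞ d), h(c, b, b)), f(h(b ⊞ c ⊞ d, b ⊞ d ⊞ d, c ⊞ d ⊞ d ⊞ d), h(b, d, d), d))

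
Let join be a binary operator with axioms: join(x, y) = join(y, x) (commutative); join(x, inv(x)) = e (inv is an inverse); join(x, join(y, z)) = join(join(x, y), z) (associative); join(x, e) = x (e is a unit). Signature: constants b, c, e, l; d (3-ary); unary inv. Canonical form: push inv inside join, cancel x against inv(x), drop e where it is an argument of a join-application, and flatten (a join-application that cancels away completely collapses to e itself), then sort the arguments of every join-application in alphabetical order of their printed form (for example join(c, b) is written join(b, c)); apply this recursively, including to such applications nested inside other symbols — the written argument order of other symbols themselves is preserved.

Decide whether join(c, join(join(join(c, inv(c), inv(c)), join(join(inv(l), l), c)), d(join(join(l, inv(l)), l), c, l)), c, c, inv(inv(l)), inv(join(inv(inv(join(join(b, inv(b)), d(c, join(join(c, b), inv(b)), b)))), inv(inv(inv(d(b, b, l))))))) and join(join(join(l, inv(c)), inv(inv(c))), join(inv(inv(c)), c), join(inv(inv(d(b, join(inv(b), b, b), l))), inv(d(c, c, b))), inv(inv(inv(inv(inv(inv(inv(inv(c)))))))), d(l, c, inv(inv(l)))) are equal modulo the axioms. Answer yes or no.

Left:  join(c, join(join(join(c, inv(c), inv(c)), join(join(inv(l), l), c)), d(join(join(l, inv(l)), l), c, l)), c, c, inv(inv(l)), inv(join(inv(inv(join(join(b, inv(b)), d(c, join(join(c, b), inv(b)), b)))), inv(inv(inv(d(b, b, l)))))))
  Push inv inside:  distribute inv over join and collapse double inv
  Cancel:  b cancels
  Collect terms:  join(c, c, c, l, d(l, c, l), inv(d(c, c, b)), d(b, b, l))
  Order the arguments:  join(c, c, c, d(b, b, l), d(l, c, l), inv(d(c, c, b)), l)
Right:  join(join(join(l, inv(c)), inv(inv(c))), join(inv(inv(c)), c), join(inv(inv(d(b, join(inv(b), b, b), l))), inv(d(c, c, b))), inv(inv(inv(inv(inv(inv(inv(inv(c)))))))), d(l, c, inv(inv(l))))
  Push inv inside:  distribute inv over join and collapse double inv
  Collect terms:  join(l, c, c, c, d(b, b, l), inv(d(c, c, b)), d(l, c, l))
  Order the arguments:  join(c, c, c, d(b, b, l), d(l, c, l), inv(d(c, c, b)), l)

Answer: yes — both canonical forms are join(c, c, c, d(b, b, l), d(l, c, l), inv(d(c, c, b)), l)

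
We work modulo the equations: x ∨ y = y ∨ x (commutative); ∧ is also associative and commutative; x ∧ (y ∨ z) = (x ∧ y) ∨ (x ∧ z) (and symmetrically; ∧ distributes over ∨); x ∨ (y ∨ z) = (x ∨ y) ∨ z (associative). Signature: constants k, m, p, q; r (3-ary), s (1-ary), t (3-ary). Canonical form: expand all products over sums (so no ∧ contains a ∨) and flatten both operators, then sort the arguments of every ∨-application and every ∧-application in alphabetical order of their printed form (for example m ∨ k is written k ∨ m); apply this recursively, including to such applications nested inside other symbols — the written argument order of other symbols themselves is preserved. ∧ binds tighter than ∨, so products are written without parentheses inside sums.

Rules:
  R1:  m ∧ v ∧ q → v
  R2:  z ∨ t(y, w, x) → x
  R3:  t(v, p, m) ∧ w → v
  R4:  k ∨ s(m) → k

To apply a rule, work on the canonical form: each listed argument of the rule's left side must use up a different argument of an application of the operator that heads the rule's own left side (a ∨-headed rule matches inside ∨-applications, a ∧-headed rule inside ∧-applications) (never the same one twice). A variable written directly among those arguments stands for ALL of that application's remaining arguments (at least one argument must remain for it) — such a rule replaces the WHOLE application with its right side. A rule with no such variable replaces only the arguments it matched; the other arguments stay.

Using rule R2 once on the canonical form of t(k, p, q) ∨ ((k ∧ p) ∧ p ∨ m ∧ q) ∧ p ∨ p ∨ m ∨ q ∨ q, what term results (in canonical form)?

Answer: q

Derivation:
Canonical form:  k ∧ p ∧ p ∧ p ∨ m ∨ m ∧ p ∧ q ∨ p ∨ q ∨ q ∨ t(k, p, q)
Apply R2:  consuming t(k, p, q);  w := p, x := q, y := k, z := k ∧ p ∧ p ∧ p ∨ m ∨ m ∧ p ∧ q ∨ p ∨ q ∨ q
The extension variable absorbs all remaining arguments, so the whole application is rewritten.
Giving:  q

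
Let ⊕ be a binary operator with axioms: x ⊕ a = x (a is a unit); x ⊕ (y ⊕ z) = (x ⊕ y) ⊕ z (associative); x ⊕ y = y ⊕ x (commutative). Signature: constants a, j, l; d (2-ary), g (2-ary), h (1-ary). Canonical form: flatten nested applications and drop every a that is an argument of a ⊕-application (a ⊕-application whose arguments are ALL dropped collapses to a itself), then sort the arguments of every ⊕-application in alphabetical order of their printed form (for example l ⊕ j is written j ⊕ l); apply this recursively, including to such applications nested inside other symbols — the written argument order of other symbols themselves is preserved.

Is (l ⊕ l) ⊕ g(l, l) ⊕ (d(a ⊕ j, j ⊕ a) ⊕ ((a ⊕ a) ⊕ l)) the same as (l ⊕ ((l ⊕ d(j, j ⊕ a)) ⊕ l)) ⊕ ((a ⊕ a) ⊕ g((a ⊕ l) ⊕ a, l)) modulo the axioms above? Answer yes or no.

Left:  (l ⊕ l) ⊕ g(l, l) ⊕ (d(a ⊕ j, j ⊕ a) ⊕ ((a ⊕ a) ⊕ l))
  Merge nested applications:  l ⊕ l ⊕ g(l, l) ⊕ d(a ⊕ j, j ⊕ a) ⊕ a ⊕ a ⊕ l
  Inside:  d(a ⊕ j, j ⊕ a)  →  d(j, j)
  Unit:  drop a (×2)
  Sort:  d(j, j) ⊕ g(l, l) ⊕ l ⊕ l ⊕ l
Right:  (l ⊕ ((l ⊕ d(j, j ⊕ a)) ⊕ l)) ⊕ ((a ⊕ a) ⊕ g((a ⊕ l) ⊕ a, l))
  Flatten:  l ⊕ l ⊕ d(j, j ⊕ a) ⊕ l ⊕ a ⊕ a ⊕ g((a ⊕ l) ⊕ a, l)
  Simplify inside:  d(j, j ⊕ a)  →  d(j, j)
  Inside:  g((a ⊕ l) ⊕ a, l)  →  g(l, l)
  Units out:  drop a (×2)
  Order the arguments:  d(j, j) ⊕ g(l, l) ⊕ l ⊕ l ⊕ l

Answer: yes — both canonical forms are d(j, j) ⊕ g(l, l) ⊕ l ⊕ l ⊕ l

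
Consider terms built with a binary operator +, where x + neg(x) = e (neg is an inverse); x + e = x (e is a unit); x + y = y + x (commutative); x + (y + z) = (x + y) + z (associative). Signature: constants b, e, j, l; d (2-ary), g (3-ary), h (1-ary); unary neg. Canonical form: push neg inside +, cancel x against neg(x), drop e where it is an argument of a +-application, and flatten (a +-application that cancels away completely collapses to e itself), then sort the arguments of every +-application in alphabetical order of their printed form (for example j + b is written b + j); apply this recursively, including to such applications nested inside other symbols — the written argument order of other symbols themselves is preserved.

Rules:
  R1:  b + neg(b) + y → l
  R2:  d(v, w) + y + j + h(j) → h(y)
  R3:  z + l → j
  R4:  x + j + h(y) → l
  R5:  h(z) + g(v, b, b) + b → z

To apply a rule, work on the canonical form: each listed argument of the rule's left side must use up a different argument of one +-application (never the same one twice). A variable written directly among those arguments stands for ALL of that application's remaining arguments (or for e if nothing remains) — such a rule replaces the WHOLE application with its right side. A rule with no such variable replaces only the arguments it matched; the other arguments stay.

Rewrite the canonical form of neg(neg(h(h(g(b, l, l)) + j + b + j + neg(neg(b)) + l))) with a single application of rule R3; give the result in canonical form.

Answer: h(j)

Derivation:
Canonical form:  h(b + b + h(g(b, l, l)) + j + j + l)
Match R3:  consume l;  z := b + b + h(g(b, l, l)) + j + j
The extension variable absorbs all remaining arguments, so the whole application is rewritten.
Result:  h(j)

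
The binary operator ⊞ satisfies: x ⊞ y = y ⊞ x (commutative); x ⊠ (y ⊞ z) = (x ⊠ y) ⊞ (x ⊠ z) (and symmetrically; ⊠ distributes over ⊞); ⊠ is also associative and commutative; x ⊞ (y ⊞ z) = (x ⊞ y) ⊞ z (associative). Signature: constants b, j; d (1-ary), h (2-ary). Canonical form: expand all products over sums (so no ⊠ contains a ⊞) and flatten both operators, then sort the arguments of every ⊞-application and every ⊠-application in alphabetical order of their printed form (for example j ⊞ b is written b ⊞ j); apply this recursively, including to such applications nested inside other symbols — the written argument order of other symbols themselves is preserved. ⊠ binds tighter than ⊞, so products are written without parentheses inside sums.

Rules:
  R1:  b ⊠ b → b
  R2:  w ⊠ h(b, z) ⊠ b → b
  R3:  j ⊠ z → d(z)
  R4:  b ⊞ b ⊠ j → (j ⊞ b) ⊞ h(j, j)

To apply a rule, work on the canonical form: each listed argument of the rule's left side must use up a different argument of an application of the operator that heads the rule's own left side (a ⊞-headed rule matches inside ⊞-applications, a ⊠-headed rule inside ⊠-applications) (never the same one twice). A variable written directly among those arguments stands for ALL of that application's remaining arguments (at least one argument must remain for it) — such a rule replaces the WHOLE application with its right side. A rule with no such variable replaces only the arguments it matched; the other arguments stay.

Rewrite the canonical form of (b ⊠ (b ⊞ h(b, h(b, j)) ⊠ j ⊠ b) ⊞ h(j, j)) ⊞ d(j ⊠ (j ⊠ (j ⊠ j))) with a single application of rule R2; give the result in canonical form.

Answer: b ⊞ b ⊠ b ⊞ d(j ⊠ j ⊠ j ⊠ j) ⊞ h(j, j)

Derivation:
Canonical form:  b ⊠ b ⊞ b ⊠ b ⊠ h(b, h(b, j)) ⊠ j ⊞ d(j ⊠ j ⊠ j ⊠ j) ⊞ h(j, j)
Apply R2:  consuming b, h(b, h(b, j));  w := b ⊠ j, z := h(b, j)
Every leftover argument binds to the variable; the entire application is replaced.
Giving:  b ⊞ b ⊠ b ⊞ d(j ⊠ j ⊠ j ⊠ j) ⊞ h(j, j)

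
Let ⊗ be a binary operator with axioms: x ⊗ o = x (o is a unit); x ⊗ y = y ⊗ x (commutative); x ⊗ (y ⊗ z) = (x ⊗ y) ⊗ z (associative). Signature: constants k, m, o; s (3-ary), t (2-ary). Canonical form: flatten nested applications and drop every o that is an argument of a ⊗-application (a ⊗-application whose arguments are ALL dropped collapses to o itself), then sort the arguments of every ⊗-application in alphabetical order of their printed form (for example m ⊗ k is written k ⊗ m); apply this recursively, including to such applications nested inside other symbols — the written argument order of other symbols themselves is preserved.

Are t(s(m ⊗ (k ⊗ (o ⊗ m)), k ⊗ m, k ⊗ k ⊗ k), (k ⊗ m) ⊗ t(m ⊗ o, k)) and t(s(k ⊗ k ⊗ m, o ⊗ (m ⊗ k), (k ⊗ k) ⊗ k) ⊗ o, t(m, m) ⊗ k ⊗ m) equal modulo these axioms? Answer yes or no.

Answer: no — t(s(k ⊗ m ⊗ m, k ⊗ m, k ⊗ k ⊗ k), k ⊗ m ⊗ t(m, k)) vs t(s(k ⊗ k ⊗ m, k ⊗ m, k ⊗ k ⊗ k), k ⊗ m ⊗ t(m, m))

Derivation:
Left:  t(s(m ⊗ (k ⊗ (o ⊗ m)), k ⊗ m, k ⊗ k ⊗ k), (k ⊗ m) ⊗ t(m ⊗ o, k))
  Descend into:  (k ⊗ m) ⊗ t(m ⊗ o, k)
  Un-nest:  k ⊗ m ⊗ t(m ⊗ o, k)
  Canonicalize subterm:  t(m ⊗ o, k)  →  t(m, k)
  Sort:  k ⊗ m ⊗ t(m, k)
  Rebuild:  t(s(k ⊗ m ⊗ m, k ⊗ m, k ⊗ k ⊗ k), k ⊗ m ⊗ t(m, k))
Right:  t(s(k ⊗ k ⊗ m, o ⊗ (m ⊗ k), (k ⊗ k) ⊗ k) ⊗ o, t(m, m) ⊗ k ⊗ m)
  Descend into:  s(k ⊗ k ⊗ m, o ⊗ (m ⊗ k), (k ⊗ k) ⊗ k) ⊗ o
  Inside:  s(k ⊗ k ⊗ m, o ⊗ (m ⊗ k), (k ⊗ k) ⊗ k)  →  s(k ⊗ k ⊗ m, k ⊗ m, k ⊗ k ⊗ k)
  Drop the unit:  drop o
  Sort:  s(k ⊗ k ⊗ m, k ⊗ m, k ⊗ k ⊗ k)
  Rebuild:  t(s(k ⊗ k ⊗ m, k ⊗ m, k ⊗ k ⊗ k), k ⊗ m ⊗ t(m, m))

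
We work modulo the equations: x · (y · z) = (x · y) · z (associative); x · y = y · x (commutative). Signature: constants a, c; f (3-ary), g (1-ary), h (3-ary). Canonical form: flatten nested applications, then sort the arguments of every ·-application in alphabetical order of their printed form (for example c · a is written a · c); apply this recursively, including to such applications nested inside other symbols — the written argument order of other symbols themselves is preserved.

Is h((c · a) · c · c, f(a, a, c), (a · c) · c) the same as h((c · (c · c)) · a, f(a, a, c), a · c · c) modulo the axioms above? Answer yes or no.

Left:  h((c · a) · c · c, f(a, a, c), (a · c) · c)
  Descend into:  (c · a) · c · c
  Flatten:  c · a · c · c
  Order the arguments:  a · c · c · c
  Reassemble:  h(a · c · c · c, f(a, a, c), a · c · c)
Right:  h((c · (c · c)) · a, f(a, a, c), a · c · c)
  Focus inside:  (c · (c · c)) · a
  Un-nest:  c · c · c · a
  Sort:  a · c · c · c
  Put back:  h(a · c · c · c, f(a, a, c), a · c · c)

Answer: yes — both canonical forms are h(a · c · c · c, f(a, a, c), a · c · c)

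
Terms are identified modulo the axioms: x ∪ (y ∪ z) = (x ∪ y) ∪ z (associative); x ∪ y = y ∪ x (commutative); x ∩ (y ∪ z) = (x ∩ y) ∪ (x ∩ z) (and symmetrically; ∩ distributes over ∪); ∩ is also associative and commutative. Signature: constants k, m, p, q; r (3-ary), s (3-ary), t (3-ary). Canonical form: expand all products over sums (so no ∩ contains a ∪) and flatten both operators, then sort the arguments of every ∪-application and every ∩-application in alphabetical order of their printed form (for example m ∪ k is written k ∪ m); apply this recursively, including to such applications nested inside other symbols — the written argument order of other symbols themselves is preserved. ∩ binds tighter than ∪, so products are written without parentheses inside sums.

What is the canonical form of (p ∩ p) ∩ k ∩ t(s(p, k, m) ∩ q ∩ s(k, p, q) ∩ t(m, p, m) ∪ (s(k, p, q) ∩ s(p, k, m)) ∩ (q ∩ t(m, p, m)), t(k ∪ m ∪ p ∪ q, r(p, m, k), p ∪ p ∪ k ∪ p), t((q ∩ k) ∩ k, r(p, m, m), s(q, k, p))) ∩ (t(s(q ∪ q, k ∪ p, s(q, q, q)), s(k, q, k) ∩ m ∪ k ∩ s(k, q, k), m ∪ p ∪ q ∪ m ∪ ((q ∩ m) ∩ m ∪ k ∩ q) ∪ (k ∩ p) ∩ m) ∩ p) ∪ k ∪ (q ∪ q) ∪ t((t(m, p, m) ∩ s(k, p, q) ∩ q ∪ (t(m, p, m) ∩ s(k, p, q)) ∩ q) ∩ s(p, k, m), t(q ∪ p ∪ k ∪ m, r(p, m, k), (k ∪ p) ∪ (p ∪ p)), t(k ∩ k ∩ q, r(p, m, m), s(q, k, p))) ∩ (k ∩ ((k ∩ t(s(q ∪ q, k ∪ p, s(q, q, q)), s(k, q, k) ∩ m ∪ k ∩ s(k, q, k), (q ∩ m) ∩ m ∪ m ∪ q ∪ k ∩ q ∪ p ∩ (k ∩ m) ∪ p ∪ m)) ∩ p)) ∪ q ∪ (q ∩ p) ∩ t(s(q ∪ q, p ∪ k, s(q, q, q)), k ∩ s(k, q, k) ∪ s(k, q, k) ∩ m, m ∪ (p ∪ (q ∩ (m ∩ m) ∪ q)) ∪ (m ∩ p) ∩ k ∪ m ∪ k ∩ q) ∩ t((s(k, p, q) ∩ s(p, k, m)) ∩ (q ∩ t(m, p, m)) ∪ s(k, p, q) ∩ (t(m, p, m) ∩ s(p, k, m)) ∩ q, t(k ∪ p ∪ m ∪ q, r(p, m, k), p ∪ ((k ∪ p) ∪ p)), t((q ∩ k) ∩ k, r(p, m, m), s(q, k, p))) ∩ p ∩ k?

Answer: k ∪ k ∩ k ∩ p ∩ t(q ∩ s(k, p, q) ∩ s(p, k, m) ∩ t(m, p, m) ∪ q ∩ s(k, p, q) ∩ s(p, k, m) ∩ t(m, p, m), t(k ∪ m ∪ p ∪ q, r(p, m, k), k ∪ p ∪ p ∪ p), t(k ∩ k ∩ q, r(p, m, m), s(q, k, p))) ∩ t(s(q ∪ q, k ∪ p, s(q, q, q)), k ∩ s(k, q, k) ∪ m ∩ s(k, q, k), k ∩ m ∩ p ∪ k ∩ q ∪ m ∪ m ∪ m ∩ m ∩ q ∪ p ∪ q) ∪ k ∩ p ∩ p ∩ p ∩ t(q ∩ s(k, p, q) ∩ s(p, k, m) ∩ t(m, p, m) ∪ q ∩ s(k, p, q) ∩ s(p, k, m) ∩ t(m, p, m), t(k ∪ m ∪ p ∪ q, r(p, m, k), k ∪ p ∪ p ∪ p), t(k ∩ k ∩ q, r(p, m, m), s(q, k, p))) ∩ t(s(q ∪ q, k ∪ p, s(q, q, q)), k ∩ s(k, q, k) ∪ m ∩ s(k, q, k), k ∩ m ∩ p ∪ k ∩ q ∪ m ∪ m ∪ m ∩ m ∩ q ∪ p ∪ q) ∪ k ∩ p ∩ p ∩ q ∩ t(q ∩ s(k, p, q) ∩ s(p, k, m) ∩ t(m, p, m) ∪ q ∩ s(k, p, q) ∩ s(p, k, m) ∩ t(m, p, m), t(k ∪ m ∪ p ∪ q, r(p, m, k), k ∪ p ∪ p ∪ p), t(k ∩ k ∩ q, r(p, m, m), s(q, k, p))) ∩ t(s(q ∪ q, k ∪ p, s(q, q, q)), k ∩ s(k, q, k) ∪ m ∩ s(k, q, k), k ∩ m ∩ p ∪ k ∩ q ∪ m ∪ m ∪ m ∩ m ∩ q ∪ p ∪ q) ∪ q ∪ q ∪ q

Derivation:
Distribute:  k ∩ p ∩ p ∩ p ∩ t(q ∩ s(k, p, q) ∩ s(p, k, m) ∩ t(m, p, m) ∪ q ∩ s(k, p, q) ∩ s(p, k, m) ∩ t(m, p, m), t(k ∪ m ∪ p ∪ q, r(p, m, k), k ∪ p ∪ p ∪ p), t(k ∩ k ∩ q, r(p, m, m), s(q, k, p))) ∩ t(s(q ∪ q, k ∪ p, s(q, q, q)), k ∩ s(k, q, k) ∪ m ∩ s(k, q, k), k ∩ m ∩ p ∪ k ∩ q ∪ m ∪ m ∪ m ∩ m ∩ q ∪ p ∪ q) ∪ k ∪ q ∪ q ∪ k ∩ k ∩ p ∩ t(q ∩ s(k, p, q) ∩ s(p, k, m) ∩ t(m, p, m) ∪ q ∩ s(k, p, q) ∩ s(p, k, m) ∩ t(m, p, m), t(k ∪ m ∪ p ∪ q, r(p, m, k), k ∪ p ∪ p ∪ p), t(k ∩ k ∩ q, r(p, m, m), s(q, k, p))) ∩ t(s(q ∪ q, k ∪ p, s(q, q, q)), k ∩ s(k, q, k) ∪ m ∩ s(k, q, k), k ∩ m ∩ p ∪ k ∩ q ∪ m ∪ m ∪ m ∩ m ∩ q ∪ p ∪ q) ∪ q ∪ k ∩ p ∩ p ∩ q ∩ t(q ∩ s(k, p, q) ∩ s(p, k, m) ∩ t(m, p, m) ∪ q ∩ s(k, p, q) ∩ s(p, k, m) ∩ t(m, p, m), t(k ∪ m ∪ p ∪ q, r(p, m, k), k ∪ p ∪ p ∪ p), t(k ∩ k ∩ q, r(p, m, m), s(q, k, p))) ∩ t(s(q ∪ q, k ∪ p, s(q, q, q)), k ∩ s(k, q, k) ∪ m ∩ s(k, q, k), k ∩ m ∩ p ∪ k ∩ q ∪ m ∪ m ∪ m ∩ m ∩ q ∪ p ∪ q)
Order the arguments:  k ∪ k ∩ k ∩ p ∩ t(q ∩ s(k, p, q) ∩ s(p, k, m) ∩ t(m, p, m) ∪ q ∩ s(k, p, q) ∩ s(p, k, m) ∩ t(m, p, m), t(k ∪ m ∪ p ∪ q, r(p, m, k), k ∪ p ∪ p ∪ p), t(k ∩ k ∩ q, r(p, m, m), s(q, k, p))) ∩ t(s(q ∪ q, k ∪ p, s(q, q, q)), k ∩ s(k, q, k) ∪ m ∩ s(k, q, k), k ∩ m ∩ p ∪ k ∩ q ∪ m ∪ m ∪ m ∩ m ∩ q ∪ p ∪ q) ∪ k ∩ p ∩ p ∩ p ∩ t(q ∩ s(k, p, q) ∩ s(p, k, m) ∩ t(m, p, m) ∪ q ∩ s(k, p, q) ∩ s(p, k, m) ∩ t(m, p, m), t(k ∪ m ∪ p ∪ q, r(p, m, k), k ∪ p ∪ p ∪ p), t(k ∩ k ∩ q, r(p, m, m), s(q, k, p))) ∩ t(s(q ∪ q, k ∪ p, s(q, q, q)), k ∩ s(k, q, k) ∪ m ∩ s(k, q, k), k ∩ m ∩ p ∪ k ∩ q ∪ m ∪ m ∪ m ∩ m ∩ q ∪ p ∪ q) ∪ k ∩ p ∩ p ∩ q ∩ t(q ∩ s(k, p, q) ∩ s(p, k, m) ∩ t(m, p, m) ∪ q ∩ s(k, p, q) ∩ s(p, k, m) ∩ t(m, p, m), t(k ∪ m ∪ p ∪ q, r(p, m, k), k ∪ p ∪ p ∪ p), t(k ∩ k ∩ q, r(p, m, m), s(q, k, p))) ∩ t(s(q ∪ q, k ∪ p, s(q, q, q)), k ∩ s(k, q, k) ∪ m ∩ s(k, q, k), k ∩ m ∩ p ∪ k ∩ q ∪ m ∪ m ∪ m ∩ m ∩ q ∪ p ∪ q) ∪ q ∪ q ∪ q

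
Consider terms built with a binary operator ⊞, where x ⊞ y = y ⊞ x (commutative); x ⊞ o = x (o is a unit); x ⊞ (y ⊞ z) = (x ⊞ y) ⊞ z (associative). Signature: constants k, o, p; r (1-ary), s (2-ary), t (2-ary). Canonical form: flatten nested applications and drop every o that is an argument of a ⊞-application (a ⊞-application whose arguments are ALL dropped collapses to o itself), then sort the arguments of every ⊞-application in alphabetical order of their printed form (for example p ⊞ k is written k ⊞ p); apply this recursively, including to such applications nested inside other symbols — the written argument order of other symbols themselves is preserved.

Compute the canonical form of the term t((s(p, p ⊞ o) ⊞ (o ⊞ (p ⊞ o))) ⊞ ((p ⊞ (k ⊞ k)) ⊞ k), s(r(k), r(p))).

Focus inside:  (s(p, p ⊞ o) ⊞ (o ⊞ (p ⊞ o))) ⊞ ((p ⊞ (k ⊞ k)) ⊞ k)
Un-nest:  s(p, p ⊞ o) ⊞ o ⊞ p ⊞ o ⊞ p ⊞ k ⊞ k ⊞ k
Canonicalize subterm:  s(p, p ⊞ o)  →  s(p, p)
Unit:  drop o (×2)
Order the arguments:  k ⊞ k ⊞ k ⊞ p ⊞ p ⊞ s(p, p)
Put back:  t(k ⊞ k ⊞ k ⊞ p ⊞ p ⊞ s(p, p), s(r(k), r(p)))

Answer: t(k ⊞ k ⊞ k ⊞ p ⊞ p ⊞ s(p, p), s(r(k), r(p)))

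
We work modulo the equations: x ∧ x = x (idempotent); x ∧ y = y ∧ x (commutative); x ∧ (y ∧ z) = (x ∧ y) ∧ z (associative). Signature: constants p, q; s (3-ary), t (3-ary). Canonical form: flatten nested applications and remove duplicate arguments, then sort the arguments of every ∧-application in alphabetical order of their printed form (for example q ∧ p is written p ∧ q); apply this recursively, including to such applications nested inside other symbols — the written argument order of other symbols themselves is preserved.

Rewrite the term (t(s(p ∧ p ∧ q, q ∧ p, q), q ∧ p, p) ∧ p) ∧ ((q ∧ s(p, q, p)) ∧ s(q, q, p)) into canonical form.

Answer: p ∧ q ∧ s(p, q, p) ∧ s(q, q, p) ∧ t(s(p ∧ q, p ∧ q, q), p ∧ q, p)

Derivation:
Merge nested applications:  t(s(p ∧ p ∧ q, q ∧ p, q), q ∧ p, p) ∧ p ∧ q ∧ s(p, q, p) ∧ s(q, q, p)
Simplify inside:  t(s(p ∧ p ∧ q, q ∧ p, q), q ∧ p, p)  →  t(s(p ∧ q, p ∧ q, q), p ∧ q, p)
Sort:  p ∧ q ∧ s(p, q, p) ∧ s(q, q, p) ∧ t(s(p ∧ q, p ∧ q, q), p ∧ q, p)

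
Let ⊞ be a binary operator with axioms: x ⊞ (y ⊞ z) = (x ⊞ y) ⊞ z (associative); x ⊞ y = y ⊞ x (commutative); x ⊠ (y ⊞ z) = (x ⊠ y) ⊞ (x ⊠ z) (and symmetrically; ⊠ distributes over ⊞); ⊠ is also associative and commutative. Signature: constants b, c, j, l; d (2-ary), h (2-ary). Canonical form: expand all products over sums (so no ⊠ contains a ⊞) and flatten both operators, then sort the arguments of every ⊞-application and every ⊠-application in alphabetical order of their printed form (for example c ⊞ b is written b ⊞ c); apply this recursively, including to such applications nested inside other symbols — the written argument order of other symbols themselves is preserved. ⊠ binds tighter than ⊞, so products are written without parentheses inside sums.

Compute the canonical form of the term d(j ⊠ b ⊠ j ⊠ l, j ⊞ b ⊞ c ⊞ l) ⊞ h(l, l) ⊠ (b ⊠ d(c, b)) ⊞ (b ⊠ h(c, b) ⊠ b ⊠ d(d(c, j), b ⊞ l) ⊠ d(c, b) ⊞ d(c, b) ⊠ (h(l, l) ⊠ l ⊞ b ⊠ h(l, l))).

Answer: b ⊠ b ⊠ d(c, b) ⊠ d(d(c, j), b ⊞ l) ⊠ h(c, b) ⊞ b ⊠ d(c, b) ⊠ h(l, l) ⊞ b ⊠ d(c, b) ⊠ h(l, l) ⊞ d(b ⊠ j ⊠ j ⊠ l, b ⊞ c ⊞ j ⊞ l) ⊞ d(c, b) ⊠ h(l, l) ⊠ l

Derivation:
Expand products over sums:  d(b ⊠ j ⊠ j ⊠ l, b ⊞ c ⊞ j ⊞ l) ⊞ b ⊠ d(c, b) ⊠ h(l, l) ⊞ b ⊠ b ⊠ d(c, b) ⊠ d(d(c, j), b ⊞ l) ⊠ h(c, b) ⊞ d(c, b) ⊠ h(l, l) ⊠ l ⊞ b ⊠ d(c, b) ⊠ h(l, l)
Sort:  b ⊠ b ⊠ d(c, b) ⊠ d(d(c, j), b ⊞ l) ⊠ h(c, b) ⊞ b ⊠ d(c, b) ⊠ h(l, l) ⊞ b ⊠ d(c, b) ⊠ h(l, l) ⊞ d(b ⊠ j ⊠ j ⊠ l, b ⊞ c ⊞ j ⊞ l) ⊞ d(c, b) ⊠ h(l, l) ⊠ l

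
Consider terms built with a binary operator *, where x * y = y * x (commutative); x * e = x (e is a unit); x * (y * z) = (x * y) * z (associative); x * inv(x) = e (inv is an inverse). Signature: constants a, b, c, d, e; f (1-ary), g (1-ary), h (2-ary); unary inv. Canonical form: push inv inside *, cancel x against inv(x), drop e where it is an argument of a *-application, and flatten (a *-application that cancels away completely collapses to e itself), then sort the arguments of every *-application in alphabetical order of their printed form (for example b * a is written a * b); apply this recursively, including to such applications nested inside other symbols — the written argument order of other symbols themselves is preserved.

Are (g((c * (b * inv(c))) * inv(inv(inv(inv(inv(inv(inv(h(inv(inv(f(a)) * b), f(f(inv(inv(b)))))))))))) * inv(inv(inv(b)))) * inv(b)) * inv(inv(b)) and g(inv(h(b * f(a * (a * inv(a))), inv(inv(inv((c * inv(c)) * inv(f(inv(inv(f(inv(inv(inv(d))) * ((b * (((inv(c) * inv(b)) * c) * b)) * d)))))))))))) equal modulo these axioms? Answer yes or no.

Answer: no — g(inv(h(f(a) * inv(b), f(f(b))))) vs g(inv(h(b * f(a), f(f(b)))))

Derivation:
Left:  (g((c * (b * inv(c))) * inv(inv(inv(inv(inv(inv(inv(h(inv(inv(f(a)) * b), f(f(inv(inv(b)))))))))))) * inv(inv(inv(b)))) * inv(b)) * inv(inv(b))
  Push inv inside:  distribute inv over * and collapse double inv
  Cancel:  b cancels
  Collect:  g(inv(h(f(a) * inv(b), f(f(b)))))
Right:  g(inv(h(b * f(a * (a * inv(a))), inv(inv(inv((c * inv(c)) * inv(f(inv(inv(f(inv(inv(inv(d))) * ((b * (((inv(c) * inv(b)) * c) * b)) * d))))))))))))
  Work inside:  (c * inv(c)) * inv(f(inv(inv(f(inv(inv(inv(d))) * ((b * (((inv(c) * inv(b)) * c) * b)) * d))))))
  Push inv inside:  distribute inv over * and collapse double inv
  Inverses cancel:  c cancels
  Combine occurrences:  inv(f(f(b)))
  Put back:  g(inv(h(b * f(a), f(f(b)))))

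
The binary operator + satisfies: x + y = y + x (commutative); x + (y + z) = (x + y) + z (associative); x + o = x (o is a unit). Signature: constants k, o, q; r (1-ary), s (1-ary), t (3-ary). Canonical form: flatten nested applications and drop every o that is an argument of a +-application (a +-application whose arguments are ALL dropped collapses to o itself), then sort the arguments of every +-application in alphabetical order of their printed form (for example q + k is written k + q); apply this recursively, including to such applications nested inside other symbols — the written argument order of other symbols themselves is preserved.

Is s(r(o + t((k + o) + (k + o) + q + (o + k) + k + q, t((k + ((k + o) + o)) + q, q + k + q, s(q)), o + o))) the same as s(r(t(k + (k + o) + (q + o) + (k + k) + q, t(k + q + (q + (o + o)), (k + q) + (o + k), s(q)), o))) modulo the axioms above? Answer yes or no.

Left:  s(r(o + t((k + o) + (k + o) + q + (o + k) + k + q, t((k + ((k + o) + o)) + q, q + k + q, s(q)), o + o)))
  Work inside:  o + t((k + o) + (k + o) + q + (o + k) + k + q, t((k + ((k + o) + o)) + q, q + k + q, s(q)), o + o)
  Simplify inside:  t((k + o) + (k + o) + q + (o + k) + k + q, t((k + ((k + o) + o)) + q, q + k + q, s(q)), o + o)  →  t(k + k + k + k + q + q, t(k + k + q, k + q + q, s(q)), o)
  Drop the unit:  drop o
  Order the arguments:  t(k + k + k + k + q + q, t(k + k + q, k + q + q, s(q)), o)
  Rebuild:  s(r(t(k + k + k + k + q + q, t(k + k + q, k + q + q, s(q)), o)))
Right:  s(r(t(k + (k + o) + (q + o) + (k + k) + q, t(k + q + (q + (o + o)), (k + q) + (o + k), s(q)), o)))
  Focus inside:  k + (k + o) + (q + o) + (k + k) + q
  Flatten:  k + k + o + q + o + k + k + q
  Unit:  drop o (×2)
  Sort arguments:  k + k + k + k + q + q
  Put back:  s(r(t(k + k + k + k + q + q, t(k + q + q, k + k + q, s(q)), o)))

Answer: no — s(r(t(k + k + k + k + q + q, t(k + k + q, k + q + q, s(q)), o))) vs s(r(t(k + k + k + k + q + q, t(k + q + q, k + k + q, s(q)), o)))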